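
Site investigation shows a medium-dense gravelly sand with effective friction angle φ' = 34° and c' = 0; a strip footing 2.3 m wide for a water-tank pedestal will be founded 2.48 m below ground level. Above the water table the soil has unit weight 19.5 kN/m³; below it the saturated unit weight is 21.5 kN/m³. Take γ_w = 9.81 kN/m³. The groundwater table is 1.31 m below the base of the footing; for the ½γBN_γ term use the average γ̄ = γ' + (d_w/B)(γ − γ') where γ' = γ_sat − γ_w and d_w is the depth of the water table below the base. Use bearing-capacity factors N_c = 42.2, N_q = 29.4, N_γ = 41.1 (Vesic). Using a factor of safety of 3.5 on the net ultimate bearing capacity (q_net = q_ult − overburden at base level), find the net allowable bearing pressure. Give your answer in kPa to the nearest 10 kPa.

Overburden at base level: q = 19.5 × 2.48 = 48.36 kPa.
The water table is 1.31 m below the base (< B = 2.3 m), so the ½γBN_γ term uses γ̄ = γ' + (d_w/B)(γ − γ') = 11.69 + (1.31/2.3)(19.5 − 11.69) = 16.138 kN/m³.
Surcharge term q·N_q = 48.36 × 29.4 = 1421.8 kPa; self-weight term 0.5·γ·B·N_γ = 0.5 × 16.138 × 2.3 × 41.1 = 762.78 kPa.
q_ult = 1421.8 + 762.78 = 2184.6 kPa.
q_net = 2184.6 − 48.36 = 2136.2 kPa.
q_all(net) = 2136.2 / 3.5 = 610.34 kPa.

q_all(net) ≈ 610 kPa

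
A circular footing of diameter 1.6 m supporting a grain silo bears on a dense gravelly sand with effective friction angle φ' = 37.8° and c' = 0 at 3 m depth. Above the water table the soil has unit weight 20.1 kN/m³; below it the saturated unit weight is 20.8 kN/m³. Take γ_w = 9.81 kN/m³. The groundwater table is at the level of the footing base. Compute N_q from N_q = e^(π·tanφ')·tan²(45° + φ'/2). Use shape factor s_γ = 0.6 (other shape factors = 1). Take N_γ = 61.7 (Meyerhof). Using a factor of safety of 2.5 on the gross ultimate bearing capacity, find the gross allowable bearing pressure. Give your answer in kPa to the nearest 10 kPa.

q_all ≈ 1280 kPa

N_q = e^(π·tan37.8°)·tan²(63.9°) = 47.66.
Overburden at base level: q = 20.1 × 3 = 60.3 kPa.
Below the base the soil is submerged, so the ½γBN_γ term uses γ' = 20.8 − 9.81 = 10.99 kN/m³.
Surcharge term q·N_q = 60.3 × 47.655 = 2873.6 kPa; self-weight term 0.5·γ·B·N_γ·s_γ = 0.5 × 10.99 × 1.6 × 61.7 × 0.6 = 325.48 kPa.
q_ult = 2873.6 + 325.48 = 3199.1 kPa.
q_all = 3199.1 / 2.5 = 1279.6 kPa.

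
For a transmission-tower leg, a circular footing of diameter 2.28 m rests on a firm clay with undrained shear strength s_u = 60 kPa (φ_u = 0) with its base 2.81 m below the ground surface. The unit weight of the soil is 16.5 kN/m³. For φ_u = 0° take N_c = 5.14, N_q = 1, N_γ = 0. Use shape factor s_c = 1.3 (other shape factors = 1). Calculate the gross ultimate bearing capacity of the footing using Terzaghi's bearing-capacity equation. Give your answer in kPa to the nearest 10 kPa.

q_ult ≈ 450 kPa

Effective surcharge at the founding depth q = γ·D_f = 16.5 × 2.81 = 46.365 kPa.
q_ult = c·N_c·s_c + q·N_q
     = 60 × 5.14 × 1.3 + 46.365 × 1
     = 400.92 + 46.365 = 447.28 kPa.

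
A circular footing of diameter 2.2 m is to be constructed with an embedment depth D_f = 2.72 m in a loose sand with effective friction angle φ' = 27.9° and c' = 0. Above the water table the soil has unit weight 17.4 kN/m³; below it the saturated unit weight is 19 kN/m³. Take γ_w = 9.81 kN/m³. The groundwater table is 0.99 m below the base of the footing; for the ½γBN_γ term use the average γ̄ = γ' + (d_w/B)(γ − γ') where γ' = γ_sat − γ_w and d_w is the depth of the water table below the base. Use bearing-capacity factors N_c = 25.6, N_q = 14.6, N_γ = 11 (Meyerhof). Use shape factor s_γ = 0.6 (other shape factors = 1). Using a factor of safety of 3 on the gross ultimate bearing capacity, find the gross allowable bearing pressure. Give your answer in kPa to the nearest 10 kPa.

q_all ≈ 260 kPa

Effective surcharge at the founding depth q = γ·D_f = 17.4 × 2.72 = 47.328 kPa.
With d_w = 0.99 m < B, γ̄ = 9.19 + (0.99/2.2) × (17.4 − 9.19) = 12.884 kN/m³.
q_ult = q·N_q + 0.5·γ·B·N_γ·s_γ
     = 47.328 × 14.6 + 0.5 × 12.884 × 2.2 × 11 × 0.6
     = 690.99 + 93.541 = 784.53 kPa.
q_all = 784.53 / 3 = 261.51 kPa.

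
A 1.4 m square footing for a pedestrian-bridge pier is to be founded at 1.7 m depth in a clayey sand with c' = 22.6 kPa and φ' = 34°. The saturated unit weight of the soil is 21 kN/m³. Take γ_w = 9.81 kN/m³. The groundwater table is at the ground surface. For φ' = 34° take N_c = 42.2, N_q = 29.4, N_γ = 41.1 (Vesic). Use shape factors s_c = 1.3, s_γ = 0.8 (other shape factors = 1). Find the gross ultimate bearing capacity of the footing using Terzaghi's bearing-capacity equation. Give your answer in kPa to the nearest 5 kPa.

q_ult ≈ 2055 kPa

With the water table at the surface the whole profile is submerged: γ' = 21 − 9.81 = 11.19 kN/m³, so q = γ'·D_f = 19.023 kPa; the same γ' applies in the ½γBN_γ term.
q_ult = c·N_c·s_c + q·N_q + 0.5·γ·B·N_γ·s_γ
     = 22.6 × 42.2 × 1.3 + 19.023 × 29.4 + 0.5 × 11.19 × 1.4 × 41.1 × 0.8
     = 1239.8 + 559.28 + 257.55 = 2056.7 kPa.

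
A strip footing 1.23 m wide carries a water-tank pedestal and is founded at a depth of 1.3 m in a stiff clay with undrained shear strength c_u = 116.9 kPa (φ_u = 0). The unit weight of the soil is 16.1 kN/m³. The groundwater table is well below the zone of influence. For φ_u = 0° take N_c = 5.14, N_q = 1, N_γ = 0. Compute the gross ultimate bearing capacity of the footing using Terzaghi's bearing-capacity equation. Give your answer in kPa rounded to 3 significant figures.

q_ult ≈ 622 kPa

q = γ·D_f = 16.1 × 1.3 = 20.93 kPa.
c·N_c = 116.9 × 5.14 = 600.87 kPa
q·N_q = 20.93 × 1 = 20.93 kPa
q_ult = 600.87 + 20.93 = 621.8 kPa.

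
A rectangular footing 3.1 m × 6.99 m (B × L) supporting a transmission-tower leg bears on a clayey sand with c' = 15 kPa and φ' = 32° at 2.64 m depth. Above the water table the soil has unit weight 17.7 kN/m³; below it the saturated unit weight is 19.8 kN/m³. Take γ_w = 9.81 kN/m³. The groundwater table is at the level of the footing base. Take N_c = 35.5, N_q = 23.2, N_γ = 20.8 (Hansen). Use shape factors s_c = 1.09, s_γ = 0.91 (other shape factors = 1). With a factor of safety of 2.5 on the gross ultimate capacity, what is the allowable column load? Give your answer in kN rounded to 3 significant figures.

P_all ≈ 17000 kN

Effective surcharge at the founding depth q = γ·D_f = 17.7 × 2.64 = 46.728 kPa.
The water table coincides with the base, so in the self-weight term γ → γ' = 9.99 kN/m³.
q_ult = c·N_c·s_c + q·N_q + 0.5·γ·B·N_γ·s_γ
     = 15 × 35.5 × 1.09 + 46.728 × 23.2 + 0.5 × 9.99 × 3.1 × 20.8 × 0.91
     = 580.43 + 1084.1 + 293.09 = 1957.6 kPa.
Gross allowable pressure q_all = 1957.6 / 2.5 = 783.04 kPa.
Footing area = 21.669 m², so allowable column load = 783.04 × 21.669 = 16968 kN.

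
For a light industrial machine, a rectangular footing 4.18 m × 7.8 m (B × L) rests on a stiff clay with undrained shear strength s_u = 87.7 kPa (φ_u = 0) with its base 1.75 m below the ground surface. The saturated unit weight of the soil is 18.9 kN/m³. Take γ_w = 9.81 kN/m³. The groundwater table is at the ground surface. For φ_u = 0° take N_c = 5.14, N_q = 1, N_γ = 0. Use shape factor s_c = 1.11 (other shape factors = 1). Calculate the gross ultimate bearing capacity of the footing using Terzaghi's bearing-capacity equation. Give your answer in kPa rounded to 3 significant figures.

q_ult ≈ 516 kPa

With the water table at the surface the whole profile is submerged: γ' = 18.9 − 9.81 = 9.09 kN/m³, so q = γ'·D_f = 15.907 kPa.
q_ult = c·N_c·s_c + q·N_q
     = 87.7 × 5.14 × 1.11 + 15.907 × 1
     = 500.36 + 15.907 = 516.27 kPa.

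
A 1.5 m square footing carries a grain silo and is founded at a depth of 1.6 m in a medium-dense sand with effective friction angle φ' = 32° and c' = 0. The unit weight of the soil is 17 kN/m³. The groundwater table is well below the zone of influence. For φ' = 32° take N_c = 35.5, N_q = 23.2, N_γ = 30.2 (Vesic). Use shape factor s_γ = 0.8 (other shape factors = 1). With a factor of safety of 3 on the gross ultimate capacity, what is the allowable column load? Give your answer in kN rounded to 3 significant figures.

P_all ≈ 704 kN

q = γ·D_f = 17 × 1.6 = 27.2 kPa.
q·N_q = 27.2 × 23.2 = 631.04 kPa
0.5·γ·B·N_γ·s_γ = 0.5 × 17 × 1.5 × 30.2 × 0.8 = 308.04 kPa
q_ult = 631.04 + 308.04 = 939.08 kPa.
Gross allowable pressure q_all = 939.08 / 3 = 313.03 kPa.
Footing area = 2.25 m², so allowable column load = 313.03 × 2.25 = 704.31 kN.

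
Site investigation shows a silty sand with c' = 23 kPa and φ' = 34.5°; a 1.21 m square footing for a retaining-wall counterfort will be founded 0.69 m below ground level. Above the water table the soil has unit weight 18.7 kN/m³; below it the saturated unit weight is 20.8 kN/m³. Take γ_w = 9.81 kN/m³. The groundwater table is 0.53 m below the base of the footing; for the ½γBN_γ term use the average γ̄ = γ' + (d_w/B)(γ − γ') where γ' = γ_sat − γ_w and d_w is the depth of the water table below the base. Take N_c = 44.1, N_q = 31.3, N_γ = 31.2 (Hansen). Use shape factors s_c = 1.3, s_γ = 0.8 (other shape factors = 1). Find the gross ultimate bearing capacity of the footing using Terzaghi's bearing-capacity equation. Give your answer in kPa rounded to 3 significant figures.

q_ult ≈ 1940 kPa

Effective surcharge at the founding depth q = γ·D_f = 18.7 × 0.69 = 12.903 kPa.
With d_w = 0.53 m < B, γ̄ = 10.99 + (0.53/1.21) × (18.7 − 10.99) = 14.367 kN/m³.
q_ult = c·N_c·s_c + q·N_q + 0.5·γ·B·N_γ·s_γ
     = 23 × 44.1 × 1.3 + 12.903 × 31.3 + 0.5 × 14.367 × 1.21 × 31.2 × 0.8
     = 1318.6 + 403.86 + 216.95 = 1939.4 kPa.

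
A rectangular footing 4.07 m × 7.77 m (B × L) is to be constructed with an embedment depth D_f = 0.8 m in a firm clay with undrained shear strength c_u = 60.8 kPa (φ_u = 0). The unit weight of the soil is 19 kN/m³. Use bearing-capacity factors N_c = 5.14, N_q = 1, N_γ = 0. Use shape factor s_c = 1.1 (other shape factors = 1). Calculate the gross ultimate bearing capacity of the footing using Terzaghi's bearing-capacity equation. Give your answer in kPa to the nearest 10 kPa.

q_ult ≈ 360 kPa

Effective surcharge at the founding depth q = γ·D_f = 19 × 0.8 = 15.2 kPa.
q_ult = c·N_c·s_c + q·N_q
     = 60.8 × 5.14 × 1.1 + 15.2 × 1
     = 343.76 + 15.2 = 358.96 kPa.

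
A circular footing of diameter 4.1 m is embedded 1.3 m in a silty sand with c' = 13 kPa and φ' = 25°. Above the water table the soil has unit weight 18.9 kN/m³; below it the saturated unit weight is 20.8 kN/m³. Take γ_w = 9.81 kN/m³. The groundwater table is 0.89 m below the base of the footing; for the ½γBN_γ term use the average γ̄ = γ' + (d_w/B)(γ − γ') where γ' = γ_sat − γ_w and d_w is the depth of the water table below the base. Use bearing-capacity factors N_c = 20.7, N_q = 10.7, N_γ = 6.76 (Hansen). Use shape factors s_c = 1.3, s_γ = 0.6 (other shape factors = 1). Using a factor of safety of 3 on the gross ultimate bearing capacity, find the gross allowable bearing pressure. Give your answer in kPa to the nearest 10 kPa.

q_all ≈ 240 kPa

Effective surcharge at the founding depth q = γ·D_f = 18.9 × 1.3 = 24.57 kPa.
With d_w = 0.89 m < B, γ̄ = 10.99 + (0.89/4.1) × (18.9 − 10.99) = 12.707 kN/m³.
q_ult = c·N_c·s_c + q·N_q + 0.5·γ·B·N_γ·s_γ
     = 13 × 20.7 × 1.3 + 24.57 × 10.7 + 0.5 × 12.707 × 4.1 × 6.76 × 0.6
     = 349.83 + 262.9 + 105.66 = 718.39 kPa.
q_all = 718.39 / 3 = 239.46 kPa.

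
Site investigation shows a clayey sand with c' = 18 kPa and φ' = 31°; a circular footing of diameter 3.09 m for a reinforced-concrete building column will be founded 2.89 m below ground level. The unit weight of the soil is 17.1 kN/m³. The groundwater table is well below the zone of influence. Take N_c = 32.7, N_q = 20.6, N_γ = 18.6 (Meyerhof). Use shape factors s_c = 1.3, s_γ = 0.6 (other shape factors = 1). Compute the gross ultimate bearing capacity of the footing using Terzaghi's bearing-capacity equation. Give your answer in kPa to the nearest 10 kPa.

q_ult ≈ 2080 kPa

Effective surcharge at the founding depth q = γ·D_f = 17.1 × 2.89 = 49.419 kPa.
q_ult = c·N_c·s_c + q·N_q + 0.5·γ·B·N_γ·s_γ
     = 18 × 32.7 × 1.3 + 49.419 × 20.6 + 0.5 × 17.1 × 3.09 × 18.6 × 0.6
     = 765.18 + 1018 + 294.84 = 2078.1 kPa.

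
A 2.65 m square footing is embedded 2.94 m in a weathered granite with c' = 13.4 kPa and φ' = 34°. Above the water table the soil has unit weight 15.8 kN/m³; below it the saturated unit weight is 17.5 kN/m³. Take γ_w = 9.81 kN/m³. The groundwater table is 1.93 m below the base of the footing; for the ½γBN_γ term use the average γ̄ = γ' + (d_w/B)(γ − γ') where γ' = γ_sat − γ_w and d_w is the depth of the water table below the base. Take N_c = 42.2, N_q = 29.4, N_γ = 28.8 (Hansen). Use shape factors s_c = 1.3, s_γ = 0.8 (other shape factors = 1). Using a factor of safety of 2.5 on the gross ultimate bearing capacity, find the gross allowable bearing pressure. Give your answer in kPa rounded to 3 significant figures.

Effective surcharge at the founding depth q = γ·D_f = 15.8 × 2.94 = 46.452 kPa.
With d_w = 1.93 m < B, γ̄ = 7.69 + (1.93/2.65) × (15.8 − 7.69) = 13.597 kN/m³.
q_ult = c·N_c·s_c + q·N_q + 0.5·γ·B·N_γ·s_γ
     = 13.4 × 42.2 × 1.3 + 46.452 × 29.4 + 0.5 × 13.597 × 2.65 × 28.8 × 0.8
     = 735.12 + 1365.7 + 415.07 = 2515.9 kPa.
q_all = 2515.9 / 2.5 = 1006.4 kPa.

q_all ≈ 1010 kPa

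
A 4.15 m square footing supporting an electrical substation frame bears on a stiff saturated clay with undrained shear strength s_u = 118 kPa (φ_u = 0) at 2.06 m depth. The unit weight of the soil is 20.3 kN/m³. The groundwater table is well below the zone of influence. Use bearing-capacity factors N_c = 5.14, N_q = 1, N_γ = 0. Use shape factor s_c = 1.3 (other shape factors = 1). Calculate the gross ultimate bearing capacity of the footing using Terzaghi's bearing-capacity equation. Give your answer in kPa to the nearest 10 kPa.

Overburden at base level: q = 20.3 × 2.06 = 41.818 kPa.
Cohesion term c·N_c·s_c = 118 × 5.14 × 1.3 = 788.48 kPa; surcharge term q·N_q = 41.818 × 1 = 41.818 kPa.
q_ult = 788.48 + 41.818 = 830.29 kPa.

q_ult ≈ 830 kPa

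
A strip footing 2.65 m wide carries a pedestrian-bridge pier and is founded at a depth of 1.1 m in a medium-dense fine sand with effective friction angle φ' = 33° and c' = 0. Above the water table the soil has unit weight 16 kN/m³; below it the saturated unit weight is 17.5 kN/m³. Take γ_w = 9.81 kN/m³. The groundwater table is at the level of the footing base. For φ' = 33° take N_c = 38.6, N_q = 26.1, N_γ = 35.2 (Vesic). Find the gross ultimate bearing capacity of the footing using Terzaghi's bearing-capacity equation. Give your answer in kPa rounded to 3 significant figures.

q_ult ≈ 818 kPa

Overburden at base level: q = 16 × 1.1 = 17.6 kPa.
Below the base the soil is submerged, so the ½γBN_γ term uses γ' = 17.5 − 9.81 = 7.69 kN/m³.
Surcharge term q·N_q = 17.6 × 26.1 = 459.36 kPa; self-weight term 0.5·γ·B·N_γ = 0.5 × 7.69 × 2.65 × 35.2 = 358.66 kPa.
q_ult = 459.36 + 358.66 = 818.02 kPa.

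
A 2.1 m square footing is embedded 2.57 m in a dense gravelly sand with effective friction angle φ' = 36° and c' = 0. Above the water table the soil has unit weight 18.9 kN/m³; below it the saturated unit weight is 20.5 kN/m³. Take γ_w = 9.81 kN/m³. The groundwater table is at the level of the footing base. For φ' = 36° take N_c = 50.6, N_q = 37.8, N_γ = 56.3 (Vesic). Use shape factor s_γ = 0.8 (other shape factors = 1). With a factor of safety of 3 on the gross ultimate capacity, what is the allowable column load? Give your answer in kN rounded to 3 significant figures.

q = γ·D_f = 18.9 × 2.57 = 48.573 kPa.
For the ½γBN_γ term take γ' = 20.5 − 9.81 = 10.69 kN/m³ (soil below base is submerged).
q·N_q = 48.573 × 37.8 = 1836.1 kPa
0.5·γ·B·N_γ·s_γ = 0.5 × 10.69 × 2.1 × 56.3 × 0.8 = 505.55 kPa
q_ult = 1836.1 + 505.55 = 2341.6 kPa.
Gross allowable pressure q_all = 2341.6 / 3 = 780.54 kPa.
Footing area = 4.41 m², so allowable column load = 780.54 × 4.41 = 3442.2 kN.

P_all ≈ 3440 kN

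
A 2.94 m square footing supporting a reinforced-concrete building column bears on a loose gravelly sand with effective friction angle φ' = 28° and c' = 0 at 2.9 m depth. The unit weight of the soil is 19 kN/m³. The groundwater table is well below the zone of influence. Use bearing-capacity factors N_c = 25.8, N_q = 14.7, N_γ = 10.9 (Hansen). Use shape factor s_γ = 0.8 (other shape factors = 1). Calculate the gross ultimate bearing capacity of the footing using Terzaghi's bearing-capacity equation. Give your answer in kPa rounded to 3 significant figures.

Effective surcharge at the founding depth q = γ·D_f = 19 × 2.9 = 55.1 kPa.
q_ult = q·N_q + 0.5·γ·B·N_γ·s_γ
     = 55.1 × 14.7 + 0.5 × 19 × 2.94 × 10.9 × 0.8
     = 809.97 + 243.55 = 1053.5 kPa.

q_ult ≈ 1050 kPa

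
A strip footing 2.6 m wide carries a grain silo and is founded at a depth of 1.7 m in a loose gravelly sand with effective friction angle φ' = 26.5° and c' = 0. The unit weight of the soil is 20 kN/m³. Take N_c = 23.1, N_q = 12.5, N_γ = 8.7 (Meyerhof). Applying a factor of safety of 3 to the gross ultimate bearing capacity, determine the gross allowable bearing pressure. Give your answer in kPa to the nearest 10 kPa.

Overburden at base level: q = 20 × 1.7 = 34 kPa.
Surcharge term q·N_q = 34 × 12.5 = 425 kPa; self-weight term 0.5·γ·B·N_γ = 0.5 × 20 × 2.6 × 8.7 = 226.2 kPa.
q_ult = 425 + 226.2 = 651.2 kPa.
q_all = q_ult / FS = 651.2 / 3 = 217.07 kPa.

q_all ≈ 220 kPa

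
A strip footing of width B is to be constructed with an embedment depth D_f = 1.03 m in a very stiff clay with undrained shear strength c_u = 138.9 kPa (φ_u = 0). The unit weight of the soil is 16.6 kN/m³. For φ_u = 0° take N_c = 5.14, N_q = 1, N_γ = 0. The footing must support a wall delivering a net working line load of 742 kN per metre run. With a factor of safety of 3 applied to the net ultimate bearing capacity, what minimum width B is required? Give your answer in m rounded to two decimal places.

Effective surcharge at the founding depth q = γ·D_f = 16.6 × 1.03 = 17.098 kPa.
q_ult = c·N_c + q·N_q
     = 138.9 × 5.14 + 17.098 × 1
     = 713.95 + 17.098 = 731.04 kPa.
For φ = 0 the ½γBN_γ term vanishes, so q_ult is independent of B. q_net = 731.04 − 17.098 = 713.95 kPa; q_all(net) = 713.95/3 = 237.98 kPa.
Required width B = w / q_all(net) = 742 / 237.98 = 3.118 m.

B = 3.12 m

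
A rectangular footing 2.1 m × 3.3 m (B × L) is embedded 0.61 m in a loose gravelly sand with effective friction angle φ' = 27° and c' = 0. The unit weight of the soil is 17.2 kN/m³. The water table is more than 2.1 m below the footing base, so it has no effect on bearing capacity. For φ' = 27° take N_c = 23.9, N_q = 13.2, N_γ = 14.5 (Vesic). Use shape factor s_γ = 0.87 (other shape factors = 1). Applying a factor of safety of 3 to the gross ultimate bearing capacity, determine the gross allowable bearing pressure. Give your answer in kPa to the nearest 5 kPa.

Effective surcharge at the founding depth q = γ·D_f = 17.2 × 0.61 = 10.492 kPa.
q_ult = q·N_q + 0.5·γ·B·N_γ·s_γ
     = 10.492 × 13.2 + 0.5 × 17.2 × 2.1 × 14.5 × 0.87
     = 138.49 + 227.83 = 366.32 kPa.
q_all = q_ult / FS = 366.32 / 3 = 122.11 kPa.

q_all ≈ 120 kPa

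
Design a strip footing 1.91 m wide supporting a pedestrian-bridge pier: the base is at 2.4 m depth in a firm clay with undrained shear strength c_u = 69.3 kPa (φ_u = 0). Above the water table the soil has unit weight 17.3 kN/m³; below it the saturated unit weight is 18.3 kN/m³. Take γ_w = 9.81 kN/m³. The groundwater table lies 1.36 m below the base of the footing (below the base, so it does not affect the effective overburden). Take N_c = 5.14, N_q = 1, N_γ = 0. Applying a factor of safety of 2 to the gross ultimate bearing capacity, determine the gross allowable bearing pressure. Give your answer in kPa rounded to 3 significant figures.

Effective surcharge at the founding depth q = γ·D_f = 17.3 × 2.4 = 41.52 kPa.
q_ult = c·N_c + q·N_q
     = 69.3 × 5.14 + 41.52 × 1
     = 356.2 + 41.52 = 397.72 kPa.
q_all = q_ult / FS = 397.72 / 2 = 198.86 kPa.

q_all ≈ 199 kPa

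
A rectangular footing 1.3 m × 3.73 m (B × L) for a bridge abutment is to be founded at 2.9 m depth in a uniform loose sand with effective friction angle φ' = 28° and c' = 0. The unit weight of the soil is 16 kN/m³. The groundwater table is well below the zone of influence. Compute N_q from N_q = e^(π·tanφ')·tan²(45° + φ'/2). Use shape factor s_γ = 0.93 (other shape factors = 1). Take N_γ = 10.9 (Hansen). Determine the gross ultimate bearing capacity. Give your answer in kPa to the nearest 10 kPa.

tan28° = 0.5317, so N_q = e^(π×0.5317)·tan²(59°) = 5.314 × 2.77 = 14.72.
Effective surcharge at the founding depth q = γ·D_f = 16 × 2.9 = 46.4 kPa.
q_ult = q·N_q + 0.5·γ·B·N_γ·s_γ
     = 46.4 × 14.72 + 0.5 × 16 × 1.3 × 10.9 × 0.93
     = 683 + 105.42 = 788.43 kPa.

q_ult ≈ 790 kPa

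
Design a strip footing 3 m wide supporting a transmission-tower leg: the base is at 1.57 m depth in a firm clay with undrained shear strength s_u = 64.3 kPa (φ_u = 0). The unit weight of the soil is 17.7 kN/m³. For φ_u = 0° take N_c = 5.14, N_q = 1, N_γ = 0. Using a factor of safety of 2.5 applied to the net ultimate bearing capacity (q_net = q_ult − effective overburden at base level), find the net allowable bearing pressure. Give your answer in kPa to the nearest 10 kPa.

q = γ·D_f = 17.7 × 1.57 = 27.789 kPa.
c·N_c = 64.3 × 5.14 = 330.5 kPa
q·N_q = 27.789 × 1 = 27.789 kPa
q_ult = 330.5 + 27.789 = 358.29 kPa.
Net ultimate: q_net = 358.29 − 27.789 = 330.5 kPa.
q_all(net) = 330.5 / 2.5 = 132.2 kPa.

q_all(net) ≈ 130 kPa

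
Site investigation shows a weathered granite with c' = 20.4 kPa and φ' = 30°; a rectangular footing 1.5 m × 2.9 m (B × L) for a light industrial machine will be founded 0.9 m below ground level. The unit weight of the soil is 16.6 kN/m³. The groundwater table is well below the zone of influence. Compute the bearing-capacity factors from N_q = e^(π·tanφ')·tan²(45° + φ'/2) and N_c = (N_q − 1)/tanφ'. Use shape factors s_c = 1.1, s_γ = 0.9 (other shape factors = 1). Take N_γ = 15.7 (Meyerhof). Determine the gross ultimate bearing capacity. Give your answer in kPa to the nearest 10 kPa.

q_ult ≈ 1130 kPa

tan30° = 0.5774, so N_q = e^(π×0.5774)·tan²(60°) = 6.134 × 3.0 = 18.4.
N_c = (18.4 − 1)/tan30° = 30.14.
Effective surcharge at the founding depth q = γ·D_f = 16.6 × 0.9 = 14.94 kPa.
q_ult = c·N_c·s_c + q·N_q + 0.5·γ·B·N_γ·s_γ
     = 20.4 × 30.14 × 1.1 + 14.94 × 18.401 + 0.5 × 16.6 × 1.5 × 15.7 × 0.9
     = 676.33 + 274.91 + 175.92 = 1127.2 kPa.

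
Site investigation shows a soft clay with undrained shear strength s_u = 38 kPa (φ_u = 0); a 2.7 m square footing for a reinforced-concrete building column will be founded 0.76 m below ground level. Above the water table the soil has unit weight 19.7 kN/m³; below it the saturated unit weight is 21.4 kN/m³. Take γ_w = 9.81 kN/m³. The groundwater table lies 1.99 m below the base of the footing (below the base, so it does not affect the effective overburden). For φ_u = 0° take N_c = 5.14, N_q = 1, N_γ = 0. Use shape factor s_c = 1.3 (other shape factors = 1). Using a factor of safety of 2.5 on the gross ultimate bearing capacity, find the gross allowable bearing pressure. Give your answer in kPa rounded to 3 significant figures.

q = γ·D_f = 19.7 × 0.76 = 14.972 kPa.
c·N_c·s_c = 38 × 5.14 × 1.3 = 253.92 kPa
q·N_q = 14.972 × 1 = 14.972 kPa
q_ult = 253.92 + 14.972 = 268.89 kPa.
q_all = 268.89 / 2.5 = 107.56 kPa.

q_all ≈ 108 kPa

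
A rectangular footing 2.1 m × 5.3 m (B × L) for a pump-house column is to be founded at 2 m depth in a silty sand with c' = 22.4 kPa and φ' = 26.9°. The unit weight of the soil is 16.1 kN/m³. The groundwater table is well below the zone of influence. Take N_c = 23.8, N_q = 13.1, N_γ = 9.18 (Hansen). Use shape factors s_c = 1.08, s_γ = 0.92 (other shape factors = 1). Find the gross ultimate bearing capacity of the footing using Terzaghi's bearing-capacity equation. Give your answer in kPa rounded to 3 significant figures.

q_ult ≈ 1140 kPa

q = γ·D_f = 16.1 × 2 = 32.2 kPa.
c·N_c·s_c = 22.4 × 23.8 × 1.08 = 575.77 kPa
q·N_q = 32.2 × 13.1 = 421.82 kPa
0.5·γ·B·N_γ·s_γ = 0.5 × 16.1 × 2.1 × 9.18 × 0.92 = 142.77 kPa
q_ult = 575.77 + 421.82 + 142.77 = 1140.4 kPa.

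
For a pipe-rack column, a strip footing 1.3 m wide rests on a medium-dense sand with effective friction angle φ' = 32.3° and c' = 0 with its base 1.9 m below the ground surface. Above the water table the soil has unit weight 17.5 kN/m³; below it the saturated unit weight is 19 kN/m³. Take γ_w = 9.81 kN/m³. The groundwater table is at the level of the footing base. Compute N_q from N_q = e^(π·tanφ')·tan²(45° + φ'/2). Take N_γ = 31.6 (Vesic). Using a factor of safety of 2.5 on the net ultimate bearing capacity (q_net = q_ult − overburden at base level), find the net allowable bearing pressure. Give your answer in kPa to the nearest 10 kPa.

N_q = e^(π·tan32.3°)·tan²(61.15°) = 24.01.
Effective surcharge at the founding depth q = γ·D_f = 17.5 × 1.9 = 33.25 kPa.
The water table coincides with the base, so in the self-weight term γ → γ' = 9.19 kN/m³.
q_ult = q·N_q + 0.5·γ·B·N_γ
     = 33.25 × 24.01 + 0.5 × 9.19 × 1.3 × 31.6
     = 798.33 + 188.76 = 987.09 kPa.
q_net = 987.09 − 33.25 = 953.84 kPa.
q_all(net) = 953.84 / 2.5 = 381.54 kPa.

q_all(net) ≈ 380 kPa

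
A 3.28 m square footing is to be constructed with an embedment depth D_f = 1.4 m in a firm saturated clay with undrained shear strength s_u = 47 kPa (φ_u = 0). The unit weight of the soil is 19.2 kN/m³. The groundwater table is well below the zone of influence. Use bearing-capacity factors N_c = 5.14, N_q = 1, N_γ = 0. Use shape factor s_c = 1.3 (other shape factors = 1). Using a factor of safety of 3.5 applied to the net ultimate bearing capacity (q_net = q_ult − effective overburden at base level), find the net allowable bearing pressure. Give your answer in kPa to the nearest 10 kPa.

q = γ·D_f = 19.2 × 1.4 = 26.88 kPa.
c·N_c·s_c = 47 × 5.14 × 1.3 = 314.05 kPa
q·N_q = 26.88 × 1 = 26.88 kPa
q_ult = 314.05 + 26.88 = 340.93 kPa.
Net ultimate: q_net = 340.93 − 26.88 = 314.05 kPa.
q_all(net) = 314.05 / 3.5 = 89.73 kPa.

q_all(net) ≈ 90 kPa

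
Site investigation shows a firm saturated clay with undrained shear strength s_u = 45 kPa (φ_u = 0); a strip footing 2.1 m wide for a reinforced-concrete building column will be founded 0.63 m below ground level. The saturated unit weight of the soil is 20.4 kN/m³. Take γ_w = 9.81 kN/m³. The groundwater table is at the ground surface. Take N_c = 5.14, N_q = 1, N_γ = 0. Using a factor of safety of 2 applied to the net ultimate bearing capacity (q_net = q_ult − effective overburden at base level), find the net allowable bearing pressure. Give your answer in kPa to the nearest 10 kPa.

With the water table at the surface the whole profile is submerged: γ' = 20.4 − 9.81 = 10.59 kN/m³, so q = γ'·D_f = 6.6717 kPa.
q_ult = c·N_c + q·N_q
     = 45 × 5.14 + 6.6717 × 1
     = 231.3 + 6.6717 = 237.97 kPa.
Net ultimate: q_net = 237.97 − 6.6717 = 231.3 kPa.
q_all(net) = 231.3 / 2 = 115.65 kPa.

q_all(net) ≈ 120 kPa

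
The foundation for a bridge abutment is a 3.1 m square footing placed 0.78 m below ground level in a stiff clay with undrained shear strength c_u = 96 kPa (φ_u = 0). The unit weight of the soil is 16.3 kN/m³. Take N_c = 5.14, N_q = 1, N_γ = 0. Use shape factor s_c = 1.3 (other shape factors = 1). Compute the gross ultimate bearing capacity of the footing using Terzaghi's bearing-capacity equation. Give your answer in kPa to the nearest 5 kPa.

q_ult ≈ 655 kPa

Effective surcharge at the founding depth q = γ·D_f = 16.3 × 0.78 = 12.714 kPa.
q_ult = c·N_c·s_c + q·N_q
     = 96 × 5.14 × 1.3 + 12.714 × 1
     = 641.47 + 12.714 = 654.19 kPa.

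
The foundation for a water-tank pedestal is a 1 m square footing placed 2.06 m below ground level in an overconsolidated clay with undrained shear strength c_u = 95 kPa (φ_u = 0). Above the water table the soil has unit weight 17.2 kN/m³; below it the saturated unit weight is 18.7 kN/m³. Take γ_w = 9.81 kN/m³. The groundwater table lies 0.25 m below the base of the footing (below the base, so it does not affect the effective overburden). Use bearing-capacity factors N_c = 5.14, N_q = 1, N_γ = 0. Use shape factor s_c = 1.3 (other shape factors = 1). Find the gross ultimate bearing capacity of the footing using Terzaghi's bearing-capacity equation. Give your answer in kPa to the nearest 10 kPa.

q_ult ≈ 670 kPa

Effective surcharge at the founding depth q = γ·D_f = 17.2 × 2.06 = 35.432 kPa.
q_ult = c·N_c·s_c + q·N_q
     = 95 × 5.14 × 1.3 + 35.432 × 1
     = 634.79 + 35.432 = 670.22 kPa.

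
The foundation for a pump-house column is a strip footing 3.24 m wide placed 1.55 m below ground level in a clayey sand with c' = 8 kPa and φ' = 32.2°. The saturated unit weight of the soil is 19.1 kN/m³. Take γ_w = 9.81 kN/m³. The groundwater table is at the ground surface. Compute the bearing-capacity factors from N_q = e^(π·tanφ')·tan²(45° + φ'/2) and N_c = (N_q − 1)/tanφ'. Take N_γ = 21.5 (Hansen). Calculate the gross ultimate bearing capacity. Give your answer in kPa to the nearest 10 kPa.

tan32.2° = 0.6297, so N_q = e^(π×0.6297)·tan²(61.1°) = 7.231 × 3.282 = 23.73.
N_c = (23.73 − 1)/tan32.2° = 36.09.
Water table at ground surface, so effective unit weight γ' = 19.1 − 9.81 = 9.29 kN/m³ is used throughout; overburden q = 9.29 × 1.55 = 14.4 kPa; the same γ' applies in the ½γBN_γ term.
Cohesion term c·N_c = 8 × 36.092 = 288.74 kPa; surcharge term q·N_q = 14.4 × 23.728 = 341.68 kPa; self-weight term 0.5·γ·B·N_γ = 0.5 × 9.29 × 3.24 × 21.5 = 323.57 kPa.
q_ult = 288.74 + 341.68 + 323.57 = 953.99 kPa.

q_ult ≈ 950 kPa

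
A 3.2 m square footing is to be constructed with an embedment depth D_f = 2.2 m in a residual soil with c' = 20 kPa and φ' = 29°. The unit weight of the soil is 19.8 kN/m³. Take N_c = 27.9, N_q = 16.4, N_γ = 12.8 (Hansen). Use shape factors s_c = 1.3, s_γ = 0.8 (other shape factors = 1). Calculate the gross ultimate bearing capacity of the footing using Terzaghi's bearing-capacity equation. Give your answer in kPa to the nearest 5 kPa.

q = γ·D_f = 19.8 × 2.2 = 43.56 kPa.
c·N_c·s_c = 20 × 27.9 × 1.3 = 725.4 kPa
q·N_q = 43.56 × 16.4 = 714.38 kPa
0.5·γ·B·N_γ·s_γ = 0.5 × 19.8 × 3.2 × 12.8 × 0.8 = 324.4 kPa
q_ult = 725.4 + 714.38 + 324.4 = 1764.2 kPa.

q_ult ≈ 1765 kPa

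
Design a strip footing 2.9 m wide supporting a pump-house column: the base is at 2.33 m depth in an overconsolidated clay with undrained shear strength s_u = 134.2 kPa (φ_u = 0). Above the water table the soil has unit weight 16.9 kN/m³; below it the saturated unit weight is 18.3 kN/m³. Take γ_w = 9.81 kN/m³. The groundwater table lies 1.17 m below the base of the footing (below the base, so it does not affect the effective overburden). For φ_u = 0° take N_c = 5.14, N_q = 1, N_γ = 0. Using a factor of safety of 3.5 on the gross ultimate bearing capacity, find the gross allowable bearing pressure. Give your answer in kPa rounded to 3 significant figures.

q_all ≈ 208 kPa

q = γ·D_f = 16.9 × 2.33 = 39.377 kPa.
c·N_c = 134.2 × 5.14 = 689.79 kPa
q·N_q = 39.377 × 1 = 39.377 kPa
q_ult = 689.79 + 39.377 = 729.16 kPa.
q_all = 729.16 / 3.5 = 208.33 kPa.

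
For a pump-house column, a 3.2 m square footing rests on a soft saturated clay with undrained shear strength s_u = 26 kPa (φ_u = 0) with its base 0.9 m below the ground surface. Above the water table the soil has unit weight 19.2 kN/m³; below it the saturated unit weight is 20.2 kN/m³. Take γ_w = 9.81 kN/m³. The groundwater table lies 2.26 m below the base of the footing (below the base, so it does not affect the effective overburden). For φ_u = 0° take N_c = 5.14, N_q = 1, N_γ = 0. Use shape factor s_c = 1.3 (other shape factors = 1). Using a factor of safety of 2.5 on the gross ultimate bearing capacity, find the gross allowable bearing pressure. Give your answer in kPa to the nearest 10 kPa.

Effective surcharge at the founding depth q = γ·D_f = 19.2 × 0.9 = 17.28 kPa.
q_ult = c·N_c·s_c + q·N_q
     = 26 × 5.14 × 1.3 + 17.28 × 1
     = 173.73 + 17.28 = 191.01 kPa.
q_all = 191.01 / 2.5 = 76.405 kPa.

q_all ≈ 80 kPa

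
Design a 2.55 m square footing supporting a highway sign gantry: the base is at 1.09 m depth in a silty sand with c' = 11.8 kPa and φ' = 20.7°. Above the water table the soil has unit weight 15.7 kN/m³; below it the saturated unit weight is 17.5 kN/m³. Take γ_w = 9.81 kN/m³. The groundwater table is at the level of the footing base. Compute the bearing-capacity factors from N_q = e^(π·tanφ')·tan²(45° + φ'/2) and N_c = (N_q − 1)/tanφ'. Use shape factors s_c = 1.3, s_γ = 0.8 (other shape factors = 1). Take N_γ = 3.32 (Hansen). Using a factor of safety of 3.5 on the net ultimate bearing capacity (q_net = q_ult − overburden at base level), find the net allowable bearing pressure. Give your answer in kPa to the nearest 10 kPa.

N_q = e^(π·tan20.7°)·tan²(55.35°) = 6.86; N_c = (N_q − 1)/tanφ' = 15.51.
q = γ·D_f = 15.7 × 1.09 = 17.113 kPa.
For the ½γBN_γ term take γ' = 17.5 − 9.81 = 7.69 kN/m³ (soil below base is submerged).
c·N_c·s_c = 11.8 × 15.512 × 1.3 = 237.95 kPa
q·N_q = 17.113 × 6.8615 = 117.42 kPa
0.5·γ·B·N_γ·s_γ = 0.5 × 7.69 × 2.55 × 3.32 × 0.8 = 26.041 kPa
q_ult = 237.95 + 117.42 + 26.041 = 381.42 kPa.
q_net = 381.42 − 17.113 = 364.3 kPa.
q_all(net) = 364.3 / 3.5 = 104.09 kPa.

q_all(net) ≈ 100 kPa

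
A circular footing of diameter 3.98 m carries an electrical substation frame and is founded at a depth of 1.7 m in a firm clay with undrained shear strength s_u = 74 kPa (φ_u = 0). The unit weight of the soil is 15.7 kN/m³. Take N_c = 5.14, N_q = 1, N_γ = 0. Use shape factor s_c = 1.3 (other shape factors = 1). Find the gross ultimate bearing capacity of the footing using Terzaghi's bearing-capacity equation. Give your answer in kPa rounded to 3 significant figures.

q = γ·D_f = 15.7 × 1.7 = 26.69 kPa.
c·N_c·s_c = 74 × 5.14 × 1.3 = 494.47 kPa
q·N_q = 26.69 × 1 = 26.69 kPa
q_ult = 494.47 + 26.69 = 521.16 kPa.

q_ult ≈ 521 kPa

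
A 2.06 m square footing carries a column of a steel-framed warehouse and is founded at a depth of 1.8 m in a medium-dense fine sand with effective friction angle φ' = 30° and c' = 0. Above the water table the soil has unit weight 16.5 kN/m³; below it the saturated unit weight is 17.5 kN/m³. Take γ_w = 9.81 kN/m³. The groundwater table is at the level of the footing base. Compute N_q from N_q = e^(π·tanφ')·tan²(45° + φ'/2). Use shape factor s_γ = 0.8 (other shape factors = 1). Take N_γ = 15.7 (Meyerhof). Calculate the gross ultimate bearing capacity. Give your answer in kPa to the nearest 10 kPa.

tan30° = 0.5774, so N_q = e^(π×0.5774)·tan²(60°) = 6.134 × 3.0 = 18.4.
q = γ·D_f = 16.5 × 1.8 = 29.7 kPa.
For the ½γBN_γ term take γ' = 17.5 − 9.81 = 7.69 kN/m³ (soil below base is submerged).
q·N_q = 29.7 × 18.401 = 546.51 kPa
0.5·γ·B·N_γ·s_γ = 0.5 × 7.69 × 2.06 × 15.7 × 0.8 = 99.484 kPa
q_ult = 546.51 + 99.484 = 646 kPa.

q_ult ≈ 650 kPa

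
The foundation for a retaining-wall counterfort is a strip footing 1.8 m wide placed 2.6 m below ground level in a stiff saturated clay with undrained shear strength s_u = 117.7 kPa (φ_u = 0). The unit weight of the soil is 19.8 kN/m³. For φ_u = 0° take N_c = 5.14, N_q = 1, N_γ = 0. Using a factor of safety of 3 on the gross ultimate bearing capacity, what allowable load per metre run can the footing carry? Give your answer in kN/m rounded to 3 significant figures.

Overburden at base level: q = 19.8 × 2.6 = 51.48 kPa.
Cohesion term c·N_c = 117.7 × 5.14 = 604.98 kPa; surcharge term q·N_q = 51.48 × 1 = 51.48 kPa.
q_ult = 604.98 + 51.48 = 656.46 kPa.
Gross allowable pressure q_all = 656.46 / 3 = 218.82 kPa.
Allowable wall load = q_all × B = 218.82 × 1.8 = 393.87 kN per metre run.

≈ 394 kN/m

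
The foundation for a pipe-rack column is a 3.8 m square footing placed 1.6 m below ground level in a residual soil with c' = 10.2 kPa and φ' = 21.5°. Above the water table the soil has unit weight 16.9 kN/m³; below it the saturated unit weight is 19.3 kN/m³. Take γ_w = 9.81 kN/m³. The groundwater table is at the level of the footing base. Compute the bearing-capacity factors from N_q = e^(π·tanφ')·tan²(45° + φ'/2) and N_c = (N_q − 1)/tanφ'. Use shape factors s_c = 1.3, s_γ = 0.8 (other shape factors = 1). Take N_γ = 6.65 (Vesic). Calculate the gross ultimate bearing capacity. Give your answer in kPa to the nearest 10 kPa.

q_ult ≈ 510 kPa

tan21.5° = 0.3939, so N_q = e^(π×0.3939)·tan²(55.75°) = 3.447 × 2.157 = 7.44.
N_c = (7.44 − 1)/tan21.5° = 16.34.
q = γ·D_f = 16.9 × 1.6 = 27.04 kPa.
For the ½γBN_γ term take γ' = 19.3 − 9.81 = 9.49 kN/m³ (soil below base is submerged).
c·N_c·s_c = 10.2 × 16.337 × 1.3 = 216.63 kPa
q·N_q = 27.04 × 7.4354 = 201.05 kPa
0.5·γ·B·N_γ·s_γ = 0.5 × 9.49 × 3.8 × 6.65 × 0.8 = 95.925 kPa
q_ult = 216.63 + 201.05 + 95.925 = 513.61 kPa.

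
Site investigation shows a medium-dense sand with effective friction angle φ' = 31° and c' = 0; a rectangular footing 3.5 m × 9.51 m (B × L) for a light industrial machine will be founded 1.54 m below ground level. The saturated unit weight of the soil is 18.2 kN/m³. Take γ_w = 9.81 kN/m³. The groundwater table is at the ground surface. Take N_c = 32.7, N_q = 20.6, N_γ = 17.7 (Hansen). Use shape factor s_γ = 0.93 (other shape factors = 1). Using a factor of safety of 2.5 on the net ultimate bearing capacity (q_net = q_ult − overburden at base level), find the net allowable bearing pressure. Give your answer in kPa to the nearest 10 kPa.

q_all(net) ≈ 200 kPa

γ' = 18.2 − 9.81 = 8.39 kN/m³ (submerged throughout). q = 8.39 × 1.54 = 12.921 kPa; the same γ' applies in the ½γBN_γ term.
q·N_q = 12.921 × 20.6 = 266.16 kPa
0.5·γ·B·N_γ·s_γ = 0.5 × 8.39 × 3.5 × 17.7 × 0.93 = 241.69 kPa
q_ult = 266.16 + 241.69 = 507.85 kPa.
q_net = 507.85 − 12.921 = 494.93 kPa.
q_all(net) = 494.93 / 2.5 = 197.97 kPa.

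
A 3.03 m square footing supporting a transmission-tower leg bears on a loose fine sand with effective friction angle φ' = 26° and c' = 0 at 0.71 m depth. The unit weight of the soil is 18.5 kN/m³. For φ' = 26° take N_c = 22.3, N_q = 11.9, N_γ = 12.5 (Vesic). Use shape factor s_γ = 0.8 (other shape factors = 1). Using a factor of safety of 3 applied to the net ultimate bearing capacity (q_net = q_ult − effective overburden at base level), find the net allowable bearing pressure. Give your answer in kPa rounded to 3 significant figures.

q_all(net) ≈ 141 kPa

q = γ·D_f = 18.5 × 0.71 = 13.135 kPa.
q·N_q = 13.135 × 11.9 = 156.31 kPa
0.5·γ·B·N_γ·s_γ = 0.5 × 18.5 × 3.03 × 12.5 × 0.8 = 280.28 kPa
q_ult = 156.31 + 280.28 = 436.58 kPa.
Net ultimate: q_net = 436.58 − 13.135 = 423.45 kPa.
q_all(net) = 423.45 / 3 = 141.15 kPa.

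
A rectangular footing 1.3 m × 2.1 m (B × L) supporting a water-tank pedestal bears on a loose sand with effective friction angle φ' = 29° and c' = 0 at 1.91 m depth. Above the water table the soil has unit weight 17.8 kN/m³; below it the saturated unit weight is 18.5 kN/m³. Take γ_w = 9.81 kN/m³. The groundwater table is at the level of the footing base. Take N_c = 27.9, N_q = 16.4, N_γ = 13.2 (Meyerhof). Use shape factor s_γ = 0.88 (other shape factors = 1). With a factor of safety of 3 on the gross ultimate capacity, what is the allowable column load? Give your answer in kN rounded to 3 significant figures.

P_all ≈ 567 kN

Effective surcharge at the founding depth q = γ·D_f = 17.8 × 1.91 = 33.998 kPa.
The water table coincides with the base, so in the self-weight term γ → γ' = 8.69 kN/m³.
q_ult = q·N_q + 0.5·γ·B·N_γ·s_γ
     = 33.998 × 16.4 + 0.5 × 8.69 × 1.3 × 13.2 × 0.88
     = 557.57 + 65.613 = 623.18 kPa.
Gross allowable pressure q_all = 623.18 / 3 = 207.73 kPa.
Footing area = 2.73 m², so allowable column load = 207.73 × 2.73 = 567.09 kN.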